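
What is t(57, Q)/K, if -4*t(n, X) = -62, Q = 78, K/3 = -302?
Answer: -31/1812 ≈ -0.017108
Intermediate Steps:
K = -906 (K = 3*(-302) = -906)
t(n, X) = 31/2 (t(n, X) = -¼*(-62) = 31/2)
t(57, Q)/K = (31/2)/(-906) = (31/2)*(-1/906) = -31/1812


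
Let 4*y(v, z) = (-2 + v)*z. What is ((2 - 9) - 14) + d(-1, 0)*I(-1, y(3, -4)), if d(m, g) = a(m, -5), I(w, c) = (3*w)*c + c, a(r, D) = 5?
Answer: -11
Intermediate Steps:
y(v, z) = z*(-2 + v)/4 (y(v, z) = ((-2 + v)*z)/4 = (z*(-2 + v))/4 = z*(-2 + v)/4)
I(w, c) = c + 3*c*w (I(w, c) = 3*c*w + c = c + 3*c*w)
d(m, g) = 5
((2 - 9) - 14) + d(-1, 0)*I(-1, y(3, -4)) = ((2 - 9) - 14) + 5*(((¼)*(-4)*(-2 + 3))*(1 + 3*(-1))) = (-7 - 14) + 5*(((¼)*(-4)*1)*(1 - 3)) = -21 + 5*(-1*(-2)) = -21 + 5*2 = -21 + 10 = -11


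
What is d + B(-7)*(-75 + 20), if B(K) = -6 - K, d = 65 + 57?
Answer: 67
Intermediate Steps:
d = 122
d + B(-7)*(-75 + 20) = 122 + (-6 - 1*(-7))*(-75 + 20) = 122 + (-6 + 7)*(-55) = 122 + 1*(-55) = 122 - 55 = 67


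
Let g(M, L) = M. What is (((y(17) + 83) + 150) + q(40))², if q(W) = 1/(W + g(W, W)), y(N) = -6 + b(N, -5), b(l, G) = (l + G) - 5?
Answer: 350475841/6400 ≈ 54762.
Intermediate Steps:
b(l, G) = -5 + G + l (b(l, G) = (G + l) - 5 = -5 + G + l)
y(N) = -16 + N (y(N) = -6 + (-5 - 5 + N) = -6 + (-10 + N) = -16 + N)
q(W) = 1/(2*W) (q(W) = 1/(W + W) = 1/(2*W))
(((y(17) + 83) + 150) + q(40))² = ((((-16 + 17) + 83) + 150) + (½)/40)² = (((1 + 83) + 150) + (½)*(1/40))² = ((84 + 150) + 1/80)² = (234 + 1/80)² = (18721/80)² = 350475841/6400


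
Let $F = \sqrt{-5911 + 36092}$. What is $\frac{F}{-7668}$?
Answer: $- \frac{\sqrt{30181}}{7668} \approx -0.022656$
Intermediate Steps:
$F = \sqrt{30181} \approx 173.73$
$\frac{F}{-7668} = \frac{\sqrt{30181}}{-7668} = \sqrt{30181} \left(- \frac{1}{7668}\right) = - \frac{\sqrt{30181}}{7668}$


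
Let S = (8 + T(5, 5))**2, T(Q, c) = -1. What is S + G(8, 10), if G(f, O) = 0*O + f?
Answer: 57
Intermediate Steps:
S = 49 (S = (8 - 1)**2 = 7**2 = 49)
G(f, O) = f (G(f, O) = 0 + f = f)
S + G(8, 10) = 49 + 8 = 57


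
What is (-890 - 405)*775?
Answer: -1003625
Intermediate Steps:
(-890 - 405)*775 = -1295*775 = -1003625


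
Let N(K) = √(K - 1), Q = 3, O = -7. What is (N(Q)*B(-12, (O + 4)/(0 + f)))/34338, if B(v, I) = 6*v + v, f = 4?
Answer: -14*√2/5723 ≈ -0.0034595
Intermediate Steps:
B(v, I) = 7*v
N(K) = √(-1 + K)
(N(Q)*B(-12, (O + 4)/(0 + f)))/34338 = (√(-1 + 3)*(7*(-12)))/34338 = (√2*(-84))*(1/34338) = -84*√2*(1/34338) = -14*√2/5723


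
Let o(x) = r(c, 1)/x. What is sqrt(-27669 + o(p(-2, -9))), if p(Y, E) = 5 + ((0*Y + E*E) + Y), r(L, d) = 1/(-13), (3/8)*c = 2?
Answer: I*sqrt(8248571877)/546 ≈ 166.34*I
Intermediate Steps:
c = 16/3 (c = (8/3)*2 = 16/3 ≈ 5.3333)
r(L, d) = -1/13
p(Y, E) = 5 + Y + E**2 (p(Y, E) = 5 + ((0 + E**2) + Y) = 5 + (E**2 + Y) = 5 + (Y + E**2) = 5 + Y + E**2)
o(x) = -1/(13*x)
sqrt(-27669 + o(p(-2, -9))) = sqrt(-27669 - 1/(13*(5 - 2 + (-9)**2))) = sqrt(-27669 - 1/(13*(5 - 2 + 81))) = sqrt(-27669 - 1/13/84) = sqrt(-27669 - 1/13*1/84) = sqrt(-27669 - 1/1092) = sqrt(-30214549/1092) = I*sqrt(8248571877)/546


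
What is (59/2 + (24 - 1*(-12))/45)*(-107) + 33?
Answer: -32091/10 ≈ -3209.1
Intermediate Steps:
(59/2 + (24 - 1*(-12))/45)*(-107) + 33 = (59*(½) + (24 + 12)*(1/45))*(-107) + 33 = (59/2 + 36*(1/45))*(-107) + 33 = (59/2 + ⅘)*(-107) + 33 = (303/10)*(-107) + 33 = -32421/10 + 33 = -32091/10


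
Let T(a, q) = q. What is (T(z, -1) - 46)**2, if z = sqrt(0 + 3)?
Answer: 2209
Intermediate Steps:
z = sqrt(3) ≈ 1.7320
(T(z, -1) - 46)**2 = (-1 - 46)**2 = (-47)**2 = 2209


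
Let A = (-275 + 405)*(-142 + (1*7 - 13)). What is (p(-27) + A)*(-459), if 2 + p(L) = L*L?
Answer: 8497467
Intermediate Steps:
p(L) = -2 + L**2 (p(L) = -2 + L*L = -2 + L**2)
A = -19240 (A = 130*(-142 + (7 - 13)) = 130*(-142 - 6) = 130*(-148) = -19240)
(p(-27) + A)*(-459) = ((-2 + (-27)**2) - 19240)*(-459) = ((-2 + 729) - 19240)*(-459) = (727 - 19240)*(-459) = -18513*(-459) = 8497467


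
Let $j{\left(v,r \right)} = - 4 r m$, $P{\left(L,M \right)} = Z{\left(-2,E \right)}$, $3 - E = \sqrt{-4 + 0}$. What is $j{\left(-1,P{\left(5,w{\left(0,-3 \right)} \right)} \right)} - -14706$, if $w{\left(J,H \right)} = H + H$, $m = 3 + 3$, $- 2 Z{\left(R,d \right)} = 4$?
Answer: $14754$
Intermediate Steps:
$E = 3 - 2 i$ ($E = 3 - \sqrt{-4 + 0} = 3 - \sqrt{-4} = 3 - 2 i \approx 3.0 - 2.0 i$)
$Z{\left(R,d \right)} = -2$ ($Z{\left(R,d \right)} = \left(- \frac{1}{2}\right) 4 = -2$)
$m = 6$
$w{\left(J,H \right)} = 2 H$
$P{\left(L,M \right)} = -2$
$j{\left(v,r \right)} = - 24 r$ ($j{\left(v,r \right)} = - 4 r 6 = - 24 r$)
$j{\left(-1,P{\left(5,w{\left(0,-3 \right)} \right)} \right)} - -14706 = \left(-24\right) \left(-2\right) - -14706 = 48 + 14706 = 14754$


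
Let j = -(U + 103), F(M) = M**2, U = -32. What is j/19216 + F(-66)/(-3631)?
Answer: -83962697/69773296 ≈ -1.2034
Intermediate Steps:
j = -71 (j = -(-32 + 103) = -1*71 = -71)
j/19216 + F(-66)/(-3631) = -71/19216 + (-66)**2/(-3631) = -71*1/19216 + 4356*(-1/3631) = -71/19216 - 4356/3631 = -83962697/69773296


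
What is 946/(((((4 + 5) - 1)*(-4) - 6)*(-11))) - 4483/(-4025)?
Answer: 258252/76475 ≈ 3.3769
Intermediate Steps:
946/(((((4 + 5) - 1)*(-4) - 6)*(-11))) - 4483/(-4025) = 946/((((9 - 1)*(-4) - 6)*(-11))) - 4483*(-1/4025) = 946/(((8*(-4) - 6)*(-11))) + 4483/4025 = 946/(((-32 - 6)*(-11))) + 4483/4025 = 946/((-38*(-11))) + 4483/4025 = 946/418 + 4483/4025 = 946*(1/418) + 4483/4025 = 43/19 + 4483/4025 = 258252/76475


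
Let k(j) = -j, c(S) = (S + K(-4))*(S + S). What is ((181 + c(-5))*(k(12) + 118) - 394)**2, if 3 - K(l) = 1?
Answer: 482768784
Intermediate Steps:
K(l) = 2 (K(l) = 3 - 1*1 = 3 - 1 = 2)
c(S) = 2*S*(2 + S) (c(S) = (S + 2)*(S + S) = (2 + S)*(2*S) = 2*S*(2 + S))
((181 + c(-5))*(k(12) + 118) - 394)**2 = ((181 + 2*(-5)*(2 - 5))*(-1*12 + 118) - 394)**2 = ((181 + 2*(-5)*(-3))*(-12 + 118) - 394)**2 = ((181 + 30)*106 - 394)**2 = (211*106 - 394)**2 = (22366 - 394)**2 = 21972**2 = 482768784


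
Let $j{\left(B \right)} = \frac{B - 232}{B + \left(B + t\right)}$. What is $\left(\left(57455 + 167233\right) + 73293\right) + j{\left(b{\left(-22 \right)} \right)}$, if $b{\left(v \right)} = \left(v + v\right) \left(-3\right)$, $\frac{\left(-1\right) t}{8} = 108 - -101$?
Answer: $\frac{104889337}{352} \approx 2.9798 \cdot 10^{5}$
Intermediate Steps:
$t = -1672$ ($t = - 8 \left(108 - -101\right) = - 8 \left(108 + 101\right) = \left(-8\right) 209 = -1672$)
$b{\left(v \right)} = - 6 v$ ($b{\left(v \right)} = 2 v \left(-3\right) = - 6 v$)
$j{\left(B \right)} = \frac{-232 + B}{-1672 + 2 B}$ ($j{\left(B \right)} = \frac{B - 232}{B + \left(B - 1672\right)} = \frac{-232 + B}{B + \left(-1672 + B\right)} = \frac{-232 + B}{-1672 + 2 B}$)
$\left(\left(57455 + 167233\right) + 73293\right) + j{\left(b{\left(-22 \right)} \right)} = \left(\left(57455 + 167233\right) + 73293\right) + \frac{-232 - -132}{2 \left(-836 - -132\right)} = \left(224688 + 73293\right) + \frac{-232 + 132}{2 \left(-836 + 132\right)} = 297981 + \frac{1}{2} \frac{1}{-704} \left(-100\right) = 297981 + \frac{1}{2} \left(- \frac{1}{704}\right) \left(-100\right) = 297981 + \frac{25}{352} = \frac{104889337}{352}$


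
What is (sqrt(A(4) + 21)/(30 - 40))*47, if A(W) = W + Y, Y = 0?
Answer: -47/2 ≈ -23.500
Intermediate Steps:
A(W) = W (A(W) = W + 0 = W)
(sqrt(A(4) + 21)/(30 - 40))*47 = (sqrt(4 + 21)/(30 - 40))*47 = (sqrt(25)/(-10))*47 = (5*(-1/10))*47 = -1/2*47 = -47/2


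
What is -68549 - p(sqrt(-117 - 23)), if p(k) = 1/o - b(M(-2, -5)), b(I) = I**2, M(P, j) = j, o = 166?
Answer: -11374985/166 ≈ -68524.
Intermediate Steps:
p(k) = -4149/166 (p(k) = 1/166 - 1*(-5)**2 = 1/166 - 1*25 = 1/166 - 25 = -4149/166)
-68549 - p(sqrt(-117 - 23)) = -68549 - 1*(-4149/166) = -68549 + 4149/166 = -11374985/166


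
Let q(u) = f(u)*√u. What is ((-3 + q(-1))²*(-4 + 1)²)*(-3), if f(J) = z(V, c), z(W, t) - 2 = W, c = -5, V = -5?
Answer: -486*I ≈ -486.0*I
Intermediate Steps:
z(W, t) = 2 + W
f(J) = -3 (f(J) = 2 - 5 = -3)
q(u) = -3*√u
((-3 + q(-1))²*(-4 + 1)²)*(-3) = ((-3 - 3*I)²*(-4 + 1)²)*(-3) = ((-3 - 3*I)²*(-3)²)*(-3) = ((-3 - 3*I)²*9)*(-3) = (9*(-3 - 3*I)²)*(-3) = -27*(-3 - 3*I)²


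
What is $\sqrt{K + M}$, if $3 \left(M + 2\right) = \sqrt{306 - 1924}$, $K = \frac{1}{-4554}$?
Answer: $\frac{\sqrt{-4609154 + 768108 i \sqrt{1618}}}{1518} \approx 2.4038 + 2.789 i$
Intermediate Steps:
$K = - \frac{1}{4554} \approx -0.00021959$
$M = -2 + \frac{i \sqrt{1618}}{3}$ ($M = -2 + \frac{\sqrt{306 - 1924}}{3} = -2 + \frac{\sqrt{-1618}}{3} = -2 + \frac{i \sqrt{1618}}{3} \approx -2.0 + 13.408 i$)
$\sqrt{K + M} = \sqrt{- \frac{1}{4554} - \left(2 - \frac{i \sqrt{1618}}{3}\right)} = \sqrt{- \frac{9109}{4554} + \frac{i \sqrt{1618}}{3}}$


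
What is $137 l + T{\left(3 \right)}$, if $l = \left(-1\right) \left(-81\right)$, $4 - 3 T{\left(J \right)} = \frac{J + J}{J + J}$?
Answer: $11098$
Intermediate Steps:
$T{\left(J \right)} = 1$ ($T{\left(J \right)} = \frac{4}{3} - \frac{\left(J + J\right) \frac{1}{J + J}}{3} = \frac{4}{3} - \frac{2 J \frac{1}{2 J}}{3} = \frac{4}{3} - \frac{1}{3} = 1$)
$l = 81$
$137 l + T{\left(3 \right)} = 137 \cdot 81 + 1 = 11097 + 1 = 11098$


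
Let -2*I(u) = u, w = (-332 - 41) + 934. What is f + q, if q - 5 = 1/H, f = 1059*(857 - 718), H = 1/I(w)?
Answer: 293851/2 ≈ 1.4693e+5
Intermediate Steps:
w = 561 (w = -373 + 934 = 561)
I(u) = -u/2
H = -2/561 (H = 1/(-½*561) = 1/(-561/2) = -2/561 ≈ -0.0035651)
f = 147201 (f = 1059*139 = 147201)
q = -551/2 (q = 5 + 1/(-2/561) = 5 - 561/2 = -551/2 ≈ -275.50)
f + q = 147201 - 551/2 = 293851/2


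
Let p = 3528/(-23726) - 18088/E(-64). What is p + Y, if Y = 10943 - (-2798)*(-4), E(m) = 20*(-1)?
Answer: 38866231/59315 ≈ 655.25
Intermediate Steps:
E(m) = -20
p = 53635666/59315 (p = 3528/(-23726) - 18088/(-20) = 3528*(-1/23726) - 18088*(-1/20) = -1764/11863 + 4522/5 = 53635666/59315 ≈ 904.25)
Y = -249 (Y = 10943 - 1*11192 = 10943 - 11192 = -249)
p + Y = 53635666/59315 - 249 = 38866231/59315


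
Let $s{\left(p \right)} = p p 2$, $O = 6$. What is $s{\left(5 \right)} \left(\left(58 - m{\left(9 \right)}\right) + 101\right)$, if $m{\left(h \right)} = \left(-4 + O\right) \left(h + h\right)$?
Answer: $6150$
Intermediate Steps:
$m{\left(h \right)} = 4 h$ ($m{\left(h \right)} = \left(-4 + 6\right) \left(h + h\right) = 2 \cdot 2 h = 4 h$)
$s{\left(p \right)} = 2 p^{2}$ ($s{\left(p \right)} = p^{2} \cdot 2 = 2 p^{2}$)
$s{\left(5 \right)} \left(\left(58 - m{\left(9 \right)}\right) + 101\right) = 2 \cdot 5^{2} \left(\left(58 - 4 \cdot 9\right) + 101\right) = 2 \cdot 25 \left(\left(58 - 36\right) + 101\right) = 50 \left(\left(58 - 36\right) + 101\right) = 50 \left(22 + 101\right) = 50 \cdot 123 = 6150$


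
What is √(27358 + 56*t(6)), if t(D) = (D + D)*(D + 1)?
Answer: √32062 ≈ 179.06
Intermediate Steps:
t(D) = 2*D*(1 + D) (t(D) = (2*D)*(1 + D) = 2*D*(1 + D))
√(27358 + 56*t(6)) = √(27358 + 56*(2*6*(1 + 6))) = √(27358 + 56*(2*6*7)) = √(27358 + 56*84) = √(27358 + 4704) = √32062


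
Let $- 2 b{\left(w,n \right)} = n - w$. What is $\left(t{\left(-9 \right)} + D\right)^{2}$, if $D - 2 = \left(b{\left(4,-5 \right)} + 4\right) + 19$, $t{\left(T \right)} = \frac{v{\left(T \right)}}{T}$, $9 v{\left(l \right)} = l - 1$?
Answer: $\frac{23030401}{26244} \approx 877.55$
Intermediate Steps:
$b{\left(w,n \right)} = \frac{w}{2} - \frac{n}{2}$ ($b{\left(w,n \right)} = - \frac{n - w}{2} = \frac{w}{2} - \frac{n}{2}$)
$v{\left(l \right)} = - \frac{1}{9} + \frac{l}{9}$ ($v{\left(l \right)} = \frac{l - 1}{9} = \frac{-1 + l}{9} = - \frac{1}{9} + \frac{l}{9}$)
$t{\left(T \right)} = \frac{- \frac{1}{9} + \frac{T}{9}}{T}$
$D = \frac{59}{2}$ ($D = 2 + \left(\left(\left(\frac{1}{2} \cdot 4 - - \frac{5}{2}\right) + 4\right) + 19\right) = 2 + \left(\left(\left(2 + \frac{5}{2}\right) + 4\right) + 19\right) = 2 + \left(\left(\frac{9}{2} + 4\right) + 19\right) = 2 + \left(\frac{17}{2} + 19\right) = 2 + \frac{55}{2} = \frac{59}{2} \approx 29.5$)
$\left(t{\left(-9 \right)} + D\right)^{2} = \left(\frac{-1 - 9}{9 \left(-9\right)} + \frac{59}{2}\right)^{2} = \left(\frac{1}{9} \left(- \frac{1}{9}\right) \left(-10\right) + \frac{59}{2}\right)^{2} = \left(\frac{10}{81} + \frac{59}{2}\right)^{2} = \left(\frac{4799}{162}\right)^{2} = \frac{23030401}{26244}$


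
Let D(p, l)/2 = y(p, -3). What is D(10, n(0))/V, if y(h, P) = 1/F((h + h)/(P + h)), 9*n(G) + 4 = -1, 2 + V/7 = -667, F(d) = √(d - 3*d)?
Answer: I*√70/46830 ≈ 0.00017866*I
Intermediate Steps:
F(d) = √2*√(-d) (F(d) = √(-2*d) = √2*√(-d))
V = -4683 (V = -14 + 7*(-667) = -14 - 4669 = -4683)
n(G) = -5/9 (n(G) = -4/9 + (⅑)*(-1) = -4/9 - ⅑ = -5/9)
y(h, P) = 1/(2*√(-h/(P + h))) (y(h, P) = 1/(√2*√(-(h + h)/(P + h))) = 1/(√2*√(-2*h/(P + h))) = 1/(√2*(√2*√(-h/(P + h)))) = 1/(2*√(-h/(P + h))))
D(p, l) = (-p/(-3 + p))^(-½) (D(p, l) = 2*(1/(2*√(-p/(-3 + p)))) = (-p/(-3 + p))^(-½))
D(10, n(0))/V = 1/(√(-1*10/(-3 + 10))*(-4683)) = -1/4683/√(-1*10/7) = -1/4683/√(-1*10*⅐) = -1/4683/√(-10/7) = -I*√70/10*(-1/4683) = I*√70/46830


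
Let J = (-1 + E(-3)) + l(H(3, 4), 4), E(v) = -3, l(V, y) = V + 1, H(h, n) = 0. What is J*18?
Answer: -54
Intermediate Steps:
l(V, y) = 1 + V
J = -3 (J = (-1 - 3) + (1 + 0) = -4 + 1 = -3)
J*18 = -3*18 = -54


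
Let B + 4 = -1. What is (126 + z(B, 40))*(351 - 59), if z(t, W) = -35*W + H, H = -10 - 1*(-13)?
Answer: -371132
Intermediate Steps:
B = -5 (B = -4 - 1 = -5)
H = 3 (H = -10 + 13 = 3)
z(t, W) = 3 - 35*W (z(t, W) = -35*W + 3 = 3 - 35*W)
(126 + z(B, 40))*(351 - 59) = (126 + (3 - 35*40))*(351 - 59) = (126 + (3 - 1400))*292 = (126 - 1397)*292 = -1271*292 = -371132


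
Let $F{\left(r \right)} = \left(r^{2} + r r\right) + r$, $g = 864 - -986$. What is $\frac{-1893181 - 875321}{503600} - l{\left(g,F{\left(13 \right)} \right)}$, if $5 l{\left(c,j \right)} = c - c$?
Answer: $- \frac{1384251}{251800} \approx -5.4974$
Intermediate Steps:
$g = 1850$ ($g = 864 + 986 = 1850$)
$F{\left(r \right)} = r + 2 r^{2}$ ($F{\left(r \right)} = \left(r^{2} + r^{2}\right) + r = 2 r^{2} + r = r + 2 r^{2}$)
$l{\left(c,j \right)} = 0$ ($l{\left(c,j \right)} = \frac{c - c}{5} = \frac{1}{5} \cdot 0 = 0$)
$\frac{-1893181 - 875321}{503600} - l{\left(g,F{\left(13 \right)} \right)} = \frac{-1893181 - 875321}{503600} - 0 = \left(-2768502\right) \frac{1}{503600} + 0 = - \frac{1384251}{251800} + 0 = - \frac{1384251}{251800}$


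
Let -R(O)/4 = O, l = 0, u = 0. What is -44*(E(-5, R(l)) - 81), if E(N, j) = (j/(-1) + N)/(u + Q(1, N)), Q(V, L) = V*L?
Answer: 3520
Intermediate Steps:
R(O) = -4*O
Q(V, L) = L*V
E(N, j) = (N - j)/N (E(N, j) = (j/(-1) + N)/(0 + N*1) = (j*(-1) + N)/(0 + N) = (-j + N)/N = (N - j)/N)
-44*(E(-5, R(l)) - 81) = -44*((-5 - (-4)*0)/(-5) - 81) = -44*(-(-5 - 1*0)/5 - 81) = -44*(-(-5 + 0)/5 - 81) = -44*(-⅕*(-5) - 81) = -44*(1 - 81) = -44*(-80) = 3520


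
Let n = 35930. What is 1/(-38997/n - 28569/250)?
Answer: -449125/51811671 ≈ -0.0086684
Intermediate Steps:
1/(-38997/n - 28569/250) = 1/(-38997/35930 - 28569/250) = 1/(-51811671/449125) = -449125/51811671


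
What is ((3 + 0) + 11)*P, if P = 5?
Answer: 70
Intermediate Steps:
((3 + 0) + 11)*P = ((3 + 0) + 11)*5 = (3 + 11)*5 = 14*5 = 70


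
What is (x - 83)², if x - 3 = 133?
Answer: 2809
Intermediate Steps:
x = 136 (x = 3 + 133 = 136)
(x - 83)² = (136 - 83)² = 53² = 2809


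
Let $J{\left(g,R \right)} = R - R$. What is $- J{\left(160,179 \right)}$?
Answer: $0$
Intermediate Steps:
$J{\left(g,R \right)} = 0$
$- J{\left(160,179 \right)} = \left(-1\right) 0 = 0$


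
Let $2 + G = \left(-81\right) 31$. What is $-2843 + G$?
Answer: $-5356$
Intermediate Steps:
$G = -2513$ ($G = -2 - 2511 = -2513$)
$-2843 + G = -2843 - 2513 = -5356$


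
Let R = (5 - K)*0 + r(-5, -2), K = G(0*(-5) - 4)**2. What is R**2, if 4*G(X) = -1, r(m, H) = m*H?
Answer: 100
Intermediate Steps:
r(m, H) = H*m
G(X) = -1/4 (G(X) = (1/4)*(-1) = -1/4)
K = 1/16 (K = (-1/4)**2 = 1/16 ≈ 0.062500)
R = 10 (R = (5 - 1*1/16)*0 - 2*(-5) = (5 - 1/16)*0 + 10 = (79/16)*0 + 10 = 0 + 10 = 10)
R**2 = 10**2 = 100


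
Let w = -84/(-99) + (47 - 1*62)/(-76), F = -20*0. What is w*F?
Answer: 0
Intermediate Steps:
F = 0
w = 2623/2508 (w = -84*(-1/99) + (47 - 62)*(-1/76) = 28/33 - 15*(-1/76) = 28/33 + 15/76 = 2623/2508 ≈ 1.0459)
w*F = (2623/2508)*0 = 0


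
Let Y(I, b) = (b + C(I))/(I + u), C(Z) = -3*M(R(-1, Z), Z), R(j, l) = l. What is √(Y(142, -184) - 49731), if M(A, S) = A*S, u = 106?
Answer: I*√192106442/62 ≈ 223.55*I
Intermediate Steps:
C(Z) = -3*Z² (C(Z) = -3*Z*Z = -3*Z²)
Y(I, b) = (b - 3*I²)/(106 + I) (Y(I, b) = (b - 3*I²)/(I + 106) = (b - 3*I²)/(106 + I))
√(Y(142, -184) - 49731) = √((-184 - 3*142²)/(106 + 142) - 49731) = √((-184 - 3*20164)/248 - 49731) = √((-184 - 60492)/248 - 49731) = √((1/248)*(-60676) - 49731) = √(-15169/62 - 49731) = √(-3098491/62) = I*√192106442/62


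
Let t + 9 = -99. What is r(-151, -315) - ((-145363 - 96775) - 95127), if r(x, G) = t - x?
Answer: 337308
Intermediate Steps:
t = -108 (t = -9 - 99 = -108)
r(x, G) = -108 - x
r(-151, -315) - ((-145363 - 96775) - 95127) = (-108 - 1*(-151)) - ((-145363 - 96775) - 95127) = (-108 + 151) - (-242138 - 95127) = 43 - 1*(-337265) = 43 + 337265 = 337308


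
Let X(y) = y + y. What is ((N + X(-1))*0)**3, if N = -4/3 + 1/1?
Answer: 0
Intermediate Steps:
X(y) = 2*y
N = -1/3 (N = -4*1/3 + 1*1 = -4/3 + 1 = -1/3 ≈ -0.33333)
((N + X(-1))*0)**3 = ((-1/3 + 2*(-1))*0)**3 = ((-1/3 - 2)*0)**3 = (-7/3*0)**3 = 0**3 = 0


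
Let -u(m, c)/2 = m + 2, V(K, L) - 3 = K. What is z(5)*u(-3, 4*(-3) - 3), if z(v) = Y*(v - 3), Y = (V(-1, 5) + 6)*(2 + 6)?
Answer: 256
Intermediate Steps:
V(K, L) = 3 + K
Y = 64 (Y = ((3 - 1) + 6)*(2 + 6) = (2 + 6)*8 = 8*8 = 64)
u(m, c) = -4 - 2*m (u(m, c) = -2*(m + 2) = -2*(2 + m) = -4 - 2*m)
z(v) = -192 + 64*v (z(v) = 64*(v - 3) = 64*(-3 + v) = -192 + 64*v)
z(5)*u(-3, 4*(-3) - 3) = (-192 + 64*5)*(-4 - 2*(-3)) = (-192 + 320)*(-4 + 6) = 128*2 = 256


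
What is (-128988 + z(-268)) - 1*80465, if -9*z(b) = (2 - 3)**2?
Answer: -1885078/9 ≈ -2.0945e+5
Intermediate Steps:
z(b) = -1/9 (z(b) = -(2 - 3)**2/9 = -1/9*(-1)**2 = -1/9*1 = -1/9)
(-128988 + z(-268)) - 1*80465 = (-128988 - 1/9) - 1*80465 = -1160893/9 - 80465 = -1885078/9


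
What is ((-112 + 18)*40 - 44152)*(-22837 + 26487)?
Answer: -174878800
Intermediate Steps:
((-112 + 18)*40 - 44152)*(-22837 + 26487) = (-94*40 - 44152)*3650 = (-3760 - 44152)*3650 = -47912*3650 = -174878800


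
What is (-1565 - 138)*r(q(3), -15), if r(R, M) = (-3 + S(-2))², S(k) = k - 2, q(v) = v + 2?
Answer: -83447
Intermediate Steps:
q(v) = 2 + v
S(k) = -2 + k
r(R, M) = 49 (r(R, M) = (-3 + (-2 - 2))² = (-3 - 4)² = (-7)² = 49)
(-1565 - 138)*r(q(3), -15) = (-1565 - 138)*49 = -1703*49 = -83447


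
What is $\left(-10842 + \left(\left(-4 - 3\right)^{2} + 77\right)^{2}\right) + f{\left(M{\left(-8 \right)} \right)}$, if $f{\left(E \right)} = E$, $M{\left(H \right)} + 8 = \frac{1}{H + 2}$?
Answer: $\frac{30155}{6} \approx 5025.8$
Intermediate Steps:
$M{\left(H \right)} = -8 + \frac{1}{2 + H}$ ($M{\left(H \right)} = -8 + \frac{1}{H + 2} = -8 + \frac{1}{2 + H}$)
$\left(-10842 + \left(\left(-4 - 3\right)^{2} + 77\right)^{2}\right) + f{\left(M{\left(-8 \right)} \right)} = \left(-10842 + \left(\left(-4 - 3\right)^{2} + 77\right)^{2}\right) + \frac{-15 - -64}{2 - 8} = \left(-10842 + \left(\left(-7\right)^{2} + 77\right)^{2}\right) + \frac{-15 + 64}{-6} = \left(-10842 + \left(49 + 77\right)^{2}\right) - \frac{49}{6} = \left(-10842 + 126^{2}\right) - \frac{49}{6} = \left(-10842 + 15876\right) - \frac{49}{6} = 5034 - \frac{49}{6} = \frac{30155}{6}$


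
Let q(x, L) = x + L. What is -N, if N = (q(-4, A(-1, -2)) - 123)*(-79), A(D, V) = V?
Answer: -10191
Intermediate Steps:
q(x, L) = L + x
N = 10191 (N = ((-2 - 4) - 123)*(-79) = (-6 - 123)*(-79) = -129*(-79) = 10191)
-N = -1*10191 = -10191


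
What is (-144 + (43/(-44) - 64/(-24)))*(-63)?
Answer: 394485/44 ≈ 8965.6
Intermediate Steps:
(-144 + (43/(-44) - 64/(-24)))*(-63) = (-144 + (43*(-1/44) - 64*(-1/24)))*(-63) = (-144 + (-43/44 + 8/3))*(-63) = (-144 + 223/132)*(-63) = -18785/132*(-63) = 394485/44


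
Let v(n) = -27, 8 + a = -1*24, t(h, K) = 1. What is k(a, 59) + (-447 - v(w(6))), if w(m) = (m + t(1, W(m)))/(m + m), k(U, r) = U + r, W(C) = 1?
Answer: -393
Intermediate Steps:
a = -32 (a = -8 - 1*24 = -8 - 24 = -32)
w(m) = (1 + m)/(2*m) (w(m) = (m + 1)/(m + m) = (1 + m)/((2*m)) = (1 + m)*(1/(2*m)) = (1 + m)/(2*m))
k(a, 59) + (-447 - v(w(6))) = (-32 + 59) + (-447 - 1*(-27)) = 27 + (-447 + 27) = 27 - 420 = -393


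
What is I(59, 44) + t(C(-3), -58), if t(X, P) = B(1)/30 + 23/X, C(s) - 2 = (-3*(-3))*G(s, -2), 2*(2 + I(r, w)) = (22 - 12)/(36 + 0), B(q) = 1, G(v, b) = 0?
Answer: 1741/180 ≈ 9.6722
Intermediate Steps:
I(r, w) = -67/36 (I(r, w) = -2 + ((22 - 12)/(36 + 0))/2 = -2 + (10/36)/2 = -2 + (10*(1/36))/2 = -2 + (½)*(5/18) = -2 + 5/36 = -67/36)
C(s) = 2 (C(s) = 2 - 3*(-3)*0 = 2 + 9*0 = 2 + 0 = 2)
t(X, P) = 1/30 + 23/X
I(59, 44) + t(C(-3), -58) = -67/36 + (1/30)*(690 + 2)/2 = -67/36 + (1/30)*(½)*692 = -67/36 + 173/15 = 1741/180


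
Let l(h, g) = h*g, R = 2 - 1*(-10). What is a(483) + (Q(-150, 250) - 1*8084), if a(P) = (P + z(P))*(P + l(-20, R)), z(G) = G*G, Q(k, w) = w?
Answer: 56798762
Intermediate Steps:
R = 12 (R = 2 + 10 = 12)
l(h, g) = g*h
z(G) = G²
a(P) = (-240 + P)*(P + P²) (a(P) = (P + P²)*(P + 12*(-20)) = (P + P²)*(P - 240) = (P + P²)*(-240 + P) = (-240 + P)*(P + P²))
a(483) + (Q(-150, 250) - 1*8084) = 483*(-240 + 483² - 239*483) + (250 - 1*8084) = 483*(-240 + 233289 - 115437) + (250 - 8084) = 483*117612 - 7834 = 56806596 - 7834 = 56798762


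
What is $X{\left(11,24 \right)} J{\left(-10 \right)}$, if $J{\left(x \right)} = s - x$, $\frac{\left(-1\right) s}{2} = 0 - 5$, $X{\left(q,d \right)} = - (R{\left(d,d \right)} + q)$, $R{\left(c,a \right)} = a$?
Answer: $-700$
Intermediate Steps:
$X{\left(q,d \right)} = - d - q$ ($X{\left(q,d \right)} = - (d + q) = - d - q$)
$s = 10$ ($s = - 2 \left(0 - 5\right) = \left(-2\right) \left(-5\right) = 10$)
$J{\left(x \right)} = 10 - x$
$X{\left(11,24 \right)} J{\left(-10 \right)} = \left(\left(-1\right) 24 - 11\right) \left(10 - -10\right) = \left(-24 - 11\right) \left(10 + 10\right) = \left(-35\right) 20 = -700$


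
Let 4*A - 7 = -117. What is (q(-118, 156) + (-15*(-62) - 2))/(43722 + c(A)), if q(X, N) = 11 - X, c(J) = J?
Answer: 2114/87389 ≈ 0.024191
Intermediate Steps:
A = -55/2 (A = 7/4 + (¼)*(-117) = 7/4 - 117/4 = -55/2 ≈ -27.500)
(q(-118, 156) + (-15*(-62) - 2))/(43722 + c(A)) = ((11 - 1*(-118)) + (-15*(-62) - 2))/(43722 - 55/2) = ((11 + 118) + (930 - 2))/(87389/2) = (129 + 928)*(2/87389) = 1057*(2/87389) = 2114/87389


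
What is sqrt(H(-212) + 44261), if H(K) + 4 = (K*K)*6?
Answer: sqrt(313921) ≈ 560.29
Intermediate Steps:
H(K) = -4 + 6*K**2 (H(K) = -4 + (K*K)*6 = -4 + K**2*6 = -4 + 6*K**2)
sqrt(H(-212) + 44261) = sqrt((-4 + 6*(-212)**2) + 44261) = sqrt((-4 + 6*44944) + 44261) = sqrt((-4 + 269664) + 44261) = sqrt(269660 + 44261) = sqrt(313921)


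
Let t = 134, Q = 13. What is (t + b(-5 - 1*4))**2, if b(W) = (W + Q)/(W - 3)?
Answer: 160801/9 ≈ 17867.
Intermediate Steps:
b(W) = (13 + W)/(-3 + W) (b(W) = (W + 13)/(W - 3) = (13 + W)/(-3 + W))
(t + b(-5 - 1*4))**2 = (134 + (13 + (-5 - 1*4))/(-3 + (-5 - 1*4)))**2 = (134 + (13 + (-5 - 4))/(-3 + (-5 - 4)))**2 = (134 + (13 - 9)/(-3 - 9))**2 = (134 + 4/(-12))**2 = (134 - 1/12*4)**2 = (134 - 1/3)**2 = (401/3)**2 = 160801/9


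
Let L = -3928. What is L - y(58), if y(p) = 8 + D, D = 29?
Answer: -3965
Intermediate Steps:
y(p) = 37 (y(p) = 8 + 29 = 37)
L - y(58) = -3928 - 1*37 = -3928 - 37 = -3965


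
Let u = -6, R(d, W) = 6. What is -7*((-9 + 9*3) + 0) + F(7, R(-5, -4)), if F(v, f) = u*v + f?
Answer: -162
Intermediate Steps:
F(v, f) = f - 6*v (F(v, f) = -6*v + f = f - 6*v)
-7*((-9 + 9*3) + 0) + F(7, R(-5, -4)) = -7*((-9 + 9*3) + 0) + (6 - 6*7) = -7*((-9 + 27) + 0) + (6 - 42) = -7*(18 + 0) - 36 = -7*18 - 36 = -126 - 36 = -162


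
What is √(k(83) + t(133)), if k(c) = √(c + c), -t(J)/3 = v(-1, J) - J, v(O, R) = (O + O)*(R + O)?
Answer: √(1191 + √166) ≈ 34.697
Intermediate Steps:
v(O, R) = 2*O*(O + R) (v(O, R) = (2*O)*(O + R) = 2*O*(O + R))
t(J) = -6 + 9*J (t(J) = -3*(2*(-1)*(-1 + J) - J) = -3*((2 - 2*J) - J) = -3*(2 - 3*J) = -6 + 9*J)
k(c) = √2*√c (k(c) = √(2*c) = √2*√c)
√(k(83) + t(133)) = √(√2*√83 + (-6 + 9*133)) = √(√166 + (-6 + 1197)) = √(√166 + 1191) = √(1191 + √166)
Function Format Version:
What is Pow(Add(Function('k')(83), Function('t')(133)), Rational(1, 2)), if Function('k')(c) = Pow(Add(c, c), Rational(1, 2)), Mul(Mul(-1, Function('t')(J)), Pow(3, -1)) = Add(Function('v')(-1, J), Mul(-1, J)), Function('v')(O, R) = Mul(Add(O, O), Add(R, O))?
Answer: Pow(Add(1191, Pow(166, Rational(1, 2))), Rational(1, 2)) ≈ 34.697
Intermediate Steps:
Function('v')(O, R) = Mul(2, O, Add(O, R)) (Function('v')(O, R) = Mul(Mul(2, O), Add(O, R)) = Mul(2, O, Add(O, R)))
Function('t')(J) = Add(-6, Mul(9, J)) (Function('t')(J) = Mul(-3, Add(Mul(2, -1, Add(-1, J)), Mul(-1, J))) = Mul(-3, Add(Add(2, Mul(-2, J)), Mul(-1, J))) = Mul(-3, Add(2, Mul(-3, J))) = Add(-6, Mul(9, J)))
Function('k')(c) = Mul(Pow(2, Rational(1, 2)), Pow(c, Rational(1, 2))) (Function('k')(c) = Pow(Mul(2, c), Rational(1, 2)) = Mul(Pow(2, Rational(1, 2)), Pow(c, Rational(1, 2))))
Pow(Add(Function('k')(83), Function('t')(133)), Rational(1, 2)) = Pow(Add(Mul(Pow(2, Rational(1, 2)), Pow(83, Rational(1, 2))), Add(-6, Mul(9, 133))), Rational(1, 2)) = Pow(Add(Pow(166, Rational(1, 2)), Add(-6, 1197)), Rational(1, 2)) = Pow(Add(Pow(166, Rational(1, 2)), 1191), Rational(1, 2)) = Pow(Add(1191, Pow(166, Rational(1, 2))), Rational(1, 2))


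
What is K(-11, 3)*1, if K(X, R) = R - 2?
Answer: 1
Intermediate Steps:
K(X, R) = -2 + R
K(-11, 3)*1 = (-2 + 3)*1 = 1*1 = 1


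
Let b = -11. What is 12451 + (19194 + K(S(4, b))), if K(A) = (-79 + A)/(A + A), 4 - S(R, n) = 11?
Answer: 221558/7 ≈ 31651.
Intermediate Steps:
S(R, n) = -7 (S(R, n) = 4 - 1*11 = 4 - 11 = -7)
K(A) = (-79 + A)/(2*A) (K(A) = (-79 + A)/((2*A)) = (-79 + A)*(1/(2*A)) = (-79 + A)/(2*A))
12451 + (19194 + K(S(4, b))) = 12451 + (19194 + (½)*(-79 - 7)/(-7)) = 12451 + (19194 + (½)*(-⅐)*(-86)) = 12451 + (19194 + 43/7) = 12451 + 134401/7 = 221558/7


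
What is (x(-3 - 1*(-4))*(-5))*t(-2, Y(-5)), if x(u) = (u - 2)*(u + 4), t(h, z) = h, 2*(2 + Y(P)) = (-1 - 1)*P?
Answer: -50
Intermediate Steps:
Y(P) = -2 - P (Y(P) = -2 + ((-1 - 1)*P)/2 = -2 + (-2*P)/2 = -2 - P)
x(u) = (-2 + u)*(4 + u)
(x(-3 - 1*(-4))*(-5))*t(-2, Y(-5)) = ((-8 + (-3 - 1*(-4))² + 2*(-3 - 1*(-4)))*(-5))*(-2) = ((-8 + (-3 + 4)² + 2*(-3 + 4))*(-5))*(-2) = ((-8 + 1² + 2*1)*(-5))*(-2) = ((-8 + 1 + 2)*(-5))*(-2) = -5*(-5)*(-2) = 25*(-2) = -50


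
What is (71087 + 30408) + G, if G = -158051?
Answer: -56556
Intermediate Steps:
(71087 + 30408) + G = (71087 + 30408) - 158051 = 101495 - 158051 = -56556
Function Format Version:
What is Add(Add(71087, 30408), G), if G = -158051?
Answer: -56556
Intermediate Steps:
Add(Add(71087, 30408), G) = Add(Add(71087, 30408), -158051) = Add(101495, -158051) = -56556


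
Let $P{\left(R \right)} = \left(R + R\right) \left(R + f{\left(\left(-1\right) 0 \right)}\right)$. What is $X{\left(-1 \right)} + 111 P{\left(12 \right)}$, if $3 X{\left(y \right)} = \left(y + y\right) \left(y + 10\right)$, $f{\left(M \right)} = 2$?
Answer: $37290$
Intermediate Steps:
$P{\left(R \right)} = 2 R \left(2 + R\right)$ ($P{\left(R \right)} = \left(R + R\right) \left(R + 2\right) = 2 R \left(2 + R\right)$)
$X{\left(y \right)} = \frac{2 y \left(10 + y\right)}{3}$ ($X{\left(y \right)} = \frac{\left(y + y\right) \left(y + 10\right)}{3} = \frac{2 y \left(10 + y\right)}{3}$)
$X{\left(-1 \right)} + 111 P{\left(12 \right)} = \frac{2}{3} \left(-1\right) \left(10 - 1\right) + 111 \cdot 2 \cdot 12 \left(2 + 12\right) = \frac{2}{3} \left(-1\right) 9 + 111 \cdot 2 \cdot 12 \cdot 14 = -6 + 111 \cdot 336 = -6 + 37296 = 37290$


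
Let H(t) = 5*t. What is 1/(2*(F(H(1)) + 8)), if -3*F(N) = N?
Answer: 3/38 ≈ 0.078947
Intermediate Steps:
F(N) = -N/3
1/(2*(F(H(1)) + 8)) = 1/(2*(-5/3 + 8)) = 1/(2*(19/3)) = 1/(38/3) = 3/38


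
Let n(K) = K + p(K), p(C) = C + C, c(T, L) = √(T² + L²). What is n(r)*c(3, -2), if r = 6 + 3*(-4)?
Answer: -18*√13 ≈ -64.900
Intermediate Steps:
c(T, L) = √(L² + T²)
r = -6 (r = 6 - 12 = -6)
p(C) = 2*C
n(K) = 3*K (n(K) = K + 2*K = 3*K)
n(r)*c(3, -2) = (3*(-6))*√((-2)² + 3²) = -18*√(4 + 9) = -18*√13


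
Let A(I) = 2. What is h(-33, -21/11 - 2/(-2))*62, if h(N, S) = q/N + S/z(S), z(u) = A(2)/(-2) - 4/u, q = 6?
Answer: -5208/187 ≈ -27.850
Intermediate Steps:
z(u) = -1 - 4/u (z(u) = 2/(-2) - 4/u = 2*(-½) - 4/u = -1 - 4/u)
h(N, S) = 6/N + S²/(-4 - S) (h(N, S) = 6/N + S/(((-4 - S)/S)) = 6/N + S*(S/(-4 - S)) = 6/N + S²/(-4 - S))
h(-33, -21/11 - 2/(-2))*62 = ((24 + 6*(-21/11 - 2/(-2)) - 1*(-33)*(-21/11 - 2/(-2))²)/((-33)*(4 + (-21/11 - 2/(-2)))))*62 = -(24 + 6*(-21*1/11 - 2*(-½)) - 1*(-33)*(-21*1/11 - 2*(-½))²)/(33*(4 + (-21*1/11 - 2*(-½))))*62 = -(24 + 6*(-21/11 + 1) - 1*(-33)*(-21/11 + 1)²)/(33*(4 + (-21/11 + 1)))*62 = -(24 + 6*(-10/11) - 1*(-33)*(-10/11)²)/(33*(4 - 10/11))*62 = -(24 - 60/11 - 1*(-33)*100/121)/(33*34/11)*62 = -1/33*11/34*(24 - 60/11 + 300/11)*62 = -1/33*11/34*504/11*62 = -84/187*62 = -5208/187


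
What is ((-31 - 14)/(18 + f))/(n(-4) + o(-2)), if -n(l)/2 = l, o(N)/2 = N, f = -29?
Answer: 45/44 ≈ 1.0227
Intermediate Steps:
o(N) = 2*N
n(l) = -2*l
((-31 - 14)/(18 + f))/(n(-4) + o(-2)) = ((-31 - 14)/(18 - 29))/(-2*(-4) + 2*(-2)) = (-45/(-11))/(8 - 4) = (-45*(-1/11))/4 = (¼)*(45/11) = 45/44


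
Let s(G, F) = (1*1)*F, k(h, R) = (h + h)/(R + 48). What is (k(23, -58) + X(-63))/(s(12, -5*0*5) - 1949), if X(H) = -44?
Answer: 243/9745 ≈ 0.024936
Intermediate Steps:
k(h, R) = 2*h/(48 + R) (k(h, R) = (2*h)/(48 + R) = 2*h/(48 + R))
s(G, F) = F (s(G, F) = 1*F = F)
(k(23, -58) + X(-63))/(s(12, -5*0*5) - 1949) = (2*23/(48 - 58) - 44)/(-5*0*5 - 1949) = (2*23/(-10) - 44)/(0*5 - 1949) = (2*23*(-⅒) - 44)/(0 - 1949) = (-23/5 - 44)/(-1949) = -243/5*(-1/1949) = 243/9745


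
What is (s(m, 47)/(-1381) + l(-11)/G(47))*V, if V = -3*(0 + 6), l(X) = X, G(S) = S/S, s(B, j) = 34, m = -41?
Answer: 274050/1381 ≈ 198.44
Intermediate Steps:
G(S) = 1
V = -18 (V = -3*6 = -18)
(s(m, 47)/(-1381) + l(-11)/G(47))*V = (34/(-1381) - 11/1)*(-18) = (34*(-1/1381) - 11*1)*(-18) = (-34/1381 - 11)*(-18) = -15225/1381*(-18) = 274050/1381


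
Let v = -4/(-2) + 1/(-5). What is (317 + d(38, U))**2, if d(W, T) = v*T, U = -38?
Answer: 1545049/25 ≈ 61802.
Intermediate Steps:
v = 9/5 (v = -4*(-1/2) + 1*(-1/5) = 2 - 1/5 = 9/5 ≈ 1.8000)
d(W, T) = 9*T/5
(317 + d(38, U))**2 = (317 + (9/5)*(-38))**2 = (317 - 342/5)**2 = (1243/5)**2 = 1545049/25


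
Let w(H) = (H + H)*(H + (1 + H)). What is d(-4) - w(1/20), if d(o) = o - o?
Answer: -11/100 ≈ -0.11000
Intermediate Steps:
d(o) = 0
w(H) = 2*H*(1 + 2*H) (w(H) = (2*H)*(1 + 2*H) = 2*H*(1 + 2*H))
d(-4) - w(1/20) = 0 - 2*(1 + 2/20)/20 = 0 - 2*(1 + 2*(1/20))/20 = 0 - 2*(1 + ⅒)/20 = 0 - 2*11/(20*10) = 0 - 1*11/100 = 0 - 11/100 = -11/100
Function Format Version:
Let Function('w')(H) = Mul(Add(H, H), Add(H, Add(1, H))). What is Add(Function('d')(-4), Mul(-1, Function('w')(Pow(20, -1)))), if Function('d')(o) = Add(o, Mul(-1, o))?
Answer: Rational(-11, 100) ≈ -0.11000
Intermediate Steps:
Function('d')(o) = 0
Function('w')(H) = Mul(2, H, Add(1, Mul(2, H))) (Function('w')(H) = Mul(Mul(2, H), Add(1, Mul(2, H))) = Mul(2, H, Add(1, Mul(2, H))))
Add(Function('d')(-4), Mul(-1, Function('w')(Pow(20, -1)))) = Add(0, Mul(-1, Mul(2, Pow(20, -1), Add(1, Mul(2, Pow(20, -1)))))) = Add(0, Mul(-1, Mul(2, Rational(1, 20), Add(1, Mul(2, Rational(1, 20)))))) = Add(0, Mul(-1, Mul(2, Rational(1, 20), Add(1, Rational(1, 10))))) = Add(0, Mul(-1, Mul(2, Rational(1, 20), Rational(11, 10)))) = Add(0, Mul(-1, Rational(11, 100))) = Add(0, Rational(-11, 100)) = Rational(-11, 100)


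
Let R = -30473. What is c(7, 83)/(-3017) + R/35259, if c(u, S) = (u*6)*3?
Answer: -13768525/15196629 ≈ -0.90602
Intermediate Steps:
c(u, S) = 18*u (c(u, S) = (6*u)*3 = 18*u)
c(7, 83)/(-3017) + R/35259 = (18*7)/(-3017) - 30473/35259 = 126*(-1/3017) - 30473*1/35259 = -18/431 - 30473/35259 = -13768525/15196629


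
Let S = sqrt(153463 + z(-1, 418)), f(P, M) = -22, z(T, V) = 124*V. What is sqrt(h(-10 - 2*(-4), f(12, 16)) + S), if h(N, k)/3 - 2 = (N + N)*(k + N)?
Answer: sqrt(294 + sqrt(205295)) ≈ 27.333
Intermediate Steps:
h(N, k) = 6 + 6*N*(N + k) (h(N, k) = 6 + 3*((N + N)*(k + N)) = 6 + 3*((2*N)*(N + k)) = 6 + 3*(2*N*(N + k)) = 6 + 6*N*(N + k))
S = sqrt(205295) (S = sqrt(153463 + 124*418) = sqrt(153463 + 51832) = sqrt(205295) ≈ 453.09)
sqrt(h(-10 - 2*(-4), f(12, 16)) + S) = sqrt((6 + 6*(-10 - 2*(-4))**2 + 6*(-10 - 2*(-4))*(-22)) + sqrt(205295)) = sqrt((6 + 6*(-10 + 8)**2 + 6*(-10 + 8)*(-22)) + sqrt(205295)) = sqrt((6 + 6*(-2)**2 + 6*(-2)*(-22)) + sqrt(205295)) = sqrt((6 + 6*4 + 264) + sqrt(205295)) = sqrt((6 + 24 + 264) + sqrt(205295)) = sqrt(294 + sqrt(205295))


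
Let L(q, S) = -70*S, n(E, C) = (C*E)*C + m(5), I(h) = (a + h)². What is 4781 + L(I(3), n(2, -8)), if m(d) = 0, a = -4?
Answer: -4179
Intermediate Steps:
I(h) = (-4 + h)²
n(E, C) = E*C² (n(E, C) = (C*E)*C + 0 = E*C² + 0 = E*C²)
4781 + L(I(3), n(2, -8)) = 4781 - 140*(-8)² = 4781 - 140*64 = 4781 - 70*128 = 4781 - 8960 = -4179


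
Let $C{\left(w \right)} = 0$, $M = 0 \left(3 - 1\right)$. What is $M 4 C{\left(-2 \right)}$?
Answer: $0$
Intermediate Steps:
$M = 0$ ($M = 0 \cdot 2 = 0$)
$M 4 C{\left(-2 \right)} = 0 \cdot 4 \cdot 0 = 0 \cdot 0 = 0$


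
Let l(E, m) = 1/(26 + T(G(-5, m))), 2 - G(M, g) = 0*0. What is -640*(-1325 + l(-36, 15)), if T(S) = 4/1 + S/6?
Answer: 77166080/91 ≈ 8.4798e+5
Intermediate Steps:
G(M, g) = 2 (G(M, g) = 2 - 0*0 = 2 - 1*0 = 2 + 0 = 2)
T(S) = 4 + S/6 (T(S) = 4*1 + S*(1/6) = 4 + S/6)
l(E, m) = 3/91 (l(E, m) = 1/(26 + (4 + (1/6)*2)) = 1/(26 + (4 + 1/3)) = 1/(26 + 13/3) = 1/(91/3) = 3/91)
-640*(-1325 + l(-36, 15)) = -640*(-1325 + 3/91) = -640*(-120572/91) = 77166080/91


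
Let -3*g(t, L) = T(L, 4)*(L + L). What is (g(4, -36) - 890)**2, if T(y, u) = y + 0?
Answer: 3076516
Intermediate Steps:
T(y, u) = y
g(t, L) = -2*L**2/3 (g(t, L) = -L*(L + L)/3 = -L*2*L/3 = -2*L**2/3)
(g(4, -36) - 890)**2 = (-2/3*(-36)**2 - 890)**2 = (-2/3*1296 - 890)**2 = (-864 - 890)**2 = (-1754)**2 = 3076516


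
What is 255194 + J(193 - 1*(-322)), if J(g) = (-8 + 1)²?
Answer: 255243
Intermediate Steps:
J(g) = 49 (J(g) = (-7)² = 49)
255194 + J(193 - 1*(-322)) = 255194 + 49 = 255243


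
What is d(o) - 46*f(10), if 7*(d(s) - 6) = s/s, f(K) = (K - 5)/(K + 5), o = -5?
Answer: -193/21 ≈ -9.1905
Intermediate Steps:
f(K) = (-5 + K)/(5 + K)
d(s) = 43/7 (d(s) = 6 + (s/s)/7 = 6 + (⅐)*1 = 6 + ⅐ = 43/7)
d(o) - 46*f(10) = 43/7 - 46*(-5 + 10)/(5 + 10) = 43/7 - 46*5/15 = 43/7 - 46*⅓ = 43/7 - 46/3 = -193/21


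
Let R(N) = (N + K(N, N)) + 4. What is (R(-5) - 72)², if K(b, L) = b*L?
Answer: 2304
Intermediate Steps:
K(b, L) = L*b
R(N) = 4 + N + N² (R(N) = (N + N*N) + 4 = (N + N²) + 4 = 4 + N + N²)
(R(-5) - 72)² = ((4 - 5 + (-5)²) - 72)² = ((4 - 5 + 25) - 72)² = (24 - 72)² = (-48)² = 2304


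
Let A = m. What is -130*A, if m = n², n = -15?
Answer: -29250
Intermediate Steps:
m = 225 (m = (-15)² = 225)
A = 225
-130*A = -130*225 = -29250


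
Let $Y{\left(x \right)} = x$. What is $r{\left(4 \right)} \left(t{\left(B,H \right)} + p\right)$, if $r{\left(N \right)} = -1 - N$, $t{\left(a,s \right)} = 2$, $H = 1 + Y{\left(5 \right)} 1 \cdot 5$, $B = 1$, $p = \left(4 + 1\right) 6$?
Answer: $-160$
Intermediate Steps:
$p = 30$ ($p = 5 \cdot 6 = 30$)
$H = 26$ ($H = 1 + 5 \cdot 1 \cdot 5 = 1 + 5 \cdot 5 = 1 + 25 = 26$)
$r{\left(4 \right)} \left(t{\left(B,H \right)} + p\right) = \left(-1 - 4\right) \left(2 + 30\right) = \left(-1 - 4\right) 32 = \left(-5\right) 32 = -160$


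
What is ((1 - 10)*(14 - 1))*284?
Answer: -33228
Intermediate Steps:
((1 - 10)*(14 - 1))*284 = -9*13*284 = -117*284 = -33228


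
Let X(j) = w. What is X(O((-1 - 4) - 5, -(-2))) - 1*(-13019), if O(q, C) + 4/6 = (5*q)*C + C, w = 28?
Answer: 13047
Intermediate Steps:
O(q, C) = -⅔ + C + 5*C*q (O(q, C) = -⅔ + ((5*q)*C + C) = -⅔ + (5*C*q + C) = -⅔ + (C + 5*C*q) = -⅔ + C + 5*C*q)
X(j) = 28
X(O((-1 - 4) - 5, -(-2))) - 1*(-13019) = 28 - 1*(-13019) = 28 + 13019 = 13047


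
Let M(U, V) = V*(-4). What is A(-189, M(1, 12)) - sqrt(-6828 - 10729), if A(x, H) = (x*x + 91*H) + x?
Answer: 31164 - I*sqrt(17557) ≈ 31164.0 - 132.5*I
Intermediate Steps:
M(U, V) = -4*V
A(x, H) = x + x**2 + 91*H (A(x, H) = (x**2 + 91*H) + x = x + x**2 + 91*H)
A(-189, M(1, 12)) - sqrt(-6828 - 10729) = (-189 + (-189)**2 + 91*(-4*12)) - sqrt(-6828 - 10729) = (-189 + 35721 + 91*(-48)) - sqrt(-17557) = (-189 + 35721 - 4368) - I*sqrt(17557) = 31164 - I*sqrt(17557)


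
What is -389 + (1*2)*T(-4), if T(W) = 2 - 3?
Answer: -391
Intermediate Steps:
T(W) = -1
-389 + (1*2)*T(-4) = -389 + (1*2)*(-1) = -389 + 2*(-1) = -389 - 2 = -391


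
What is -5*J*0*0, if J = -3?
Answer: 0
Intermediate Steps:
-5*J*0*0 = -(-15)*0*0 = -5*0*0 = 0*0 = 0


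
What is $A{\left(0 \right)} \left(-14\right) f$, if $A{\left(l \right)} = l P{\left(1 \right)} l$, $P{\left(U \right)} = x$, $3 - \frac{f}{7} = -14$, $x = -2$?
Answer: $0$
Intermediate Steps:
$f = 119$ ($f = 21 - -98 = 21 + 98 = 119$)
$P{\left(U \right)} = -2$
$A{\left(l \right)} = - 2 l^{2}$ ($A{\left(l \right)} = l \left(-2\right) l = - 2 l l = - 2 l^{2}$)
$A{\left(0 \right)} \left(-14\right) f = - 2 \cdot 0^{2} \left(-14\right) 119 = \left(-2\right) 0 \left(-14\right) 119 = 0 \left(-14\right) 119 = 0 \cdot 119 = 0$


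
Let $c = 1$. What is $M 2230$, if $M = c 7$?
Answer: $15610$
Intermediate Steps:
$M = 7$ ($M = 1 \cdot 7 = 7$)
$M 2230 = 7 \cdot 2230 = 15610$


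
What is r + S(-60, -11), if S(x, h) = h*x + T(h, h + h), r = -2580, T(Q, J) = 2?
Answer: -1918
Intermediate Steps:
S(x, h) = 2 + h*x (S(x, h) = h*x + 2 = 2 + h*x)
r + S(-60, -11) = -2580 + (2 - 11*(-60)) = -2580 + (2 + 660) = -2580 + 662 = -1918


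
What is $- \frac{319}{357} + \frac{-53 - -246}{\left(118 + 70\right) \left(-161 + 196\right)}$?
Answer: $- \frac{41431}{47940} \approx -0.86423$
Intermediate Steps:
$- \frac{319}{357} + \frac{-53 - -246}{\left(118 + 70\right) \left(-161 + 196\right)} = \left(-319\right) \frac{1}{357} + \frac{-53 + 246}{188 \cdot 35} = - \frac{319}{357} + \frac{193}{6580} = - \frac{41431}{47940}$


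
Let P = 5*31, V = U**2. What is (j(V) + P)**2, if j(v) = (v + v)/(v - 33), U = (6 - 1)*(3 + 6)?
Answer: 2718058225/110224 ≈ 24659.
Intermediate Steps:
U = 45 (U = 5*9 = 45)
V = 2025 (V = 45**2 = 2025)
j(v) = 2*v/(-33 + v) (j(v) = (2*v)/(-33 + v) = 2*v/(-33 + v))
P = 155
(j(V) + P)**2 = (2*2025/(-33 + 2025) + 155)**2 = (2*2025/1992 + 155)**2 = (2*2025*(1/1992) + 155)**2 = (675/332 + 155)**2 = (52135/332)**2 = 2718058225/110224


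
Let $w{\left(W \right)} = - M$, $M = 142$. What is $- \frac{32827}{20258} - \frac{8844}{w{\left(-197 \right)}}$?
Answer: $\frac{87250159}{1438318} \approx 60.661$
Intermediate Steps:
$w{\left(W \right)} = -142$ ($w{\left(W \right)} = \left(-1\right) 142 = -142$)
$- \frac{32827}{20258} - \frac{8844}{w{\left(-197 \right)}} = - \frac{32827}{20258} - \frac{8844}{-142} = \left(-32827\right) \frac{1}{20258} - - \frac{4422}{71} = - \frac{32827}{20258} + \frac{4422}{71} = \frac{87250159}{1438318}$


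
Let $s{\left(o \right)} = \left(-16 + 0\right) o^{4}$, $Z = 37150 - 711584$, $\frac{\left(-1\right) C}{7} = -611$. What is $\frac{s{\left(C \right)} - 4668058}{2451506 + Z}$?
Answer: $- \frac{2676991476473557}{888536} \approx -3.0128 \cdot 10^{9}$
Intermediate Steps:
$C = 4277$ ($C = \left(-7\right) \left(-611\right) = 4277$)
$Z = -674434$ ($Z = 37150 - 711584 = -674434$)
$s{\left(o \right)} = - 16 o^{4}$
$\frac{s{\left(C \right)} - 4668058}{2451506 + Z} = \frac{- 16 \cdot 4277^{4} - 4668058}{2451506 - 674434} = \frac{\left(-16\right) 334623934267441 - 4668058}{1777072} = \left(-5353982948279056 - 4668058\right) \frac{1}{1777072} = \left(-5353982952947114\right) \frac{1}{1777072} = - \frac{2676991476473557}{888536}$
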